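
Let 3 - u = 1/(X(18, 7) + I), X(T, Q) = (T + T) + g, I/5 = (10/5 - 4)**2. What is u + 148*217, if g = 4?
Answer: 1927139/60 ≈ 32119.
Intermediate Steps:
I = 20 (I = 5*(10/5 - 4)**2 = 5*(10*(1/5) - 4)**2 = 5*(2 - 4)**2 = 5*(-2)**2 = 5*4 = 20)
X(T, Q) = 4 + 2*T (X(T, Q) = (T + T) + 4 = 2*T + 4 = 4 + 2*T)
u = 179/60 (u = 3 - 1/((4 + 2*18) + 20) = 3 - 1/((4 + 36) + 20) = 3 - 1/(40 + 20) = 3 - 1/60 = 179/60 ≈ 2.9833)
u + 148*217 = 179/60 + 148*217 = 179/60 + 32116 = 1927139/60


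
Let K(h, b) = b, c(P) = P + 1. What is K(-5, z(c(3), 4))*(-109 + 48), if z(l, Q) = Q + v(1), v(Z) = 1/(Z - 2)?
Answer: -183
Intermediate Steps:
v(Z) = 1/(-2 + Z)
c(P) = 1 + P
z(l, Q) = -1 + Q (z(l, Q) = Q + 1/(-2 + 1) = Q + 1/(-1) = Q - 1 = -1 + Q)
K(-5, z(c(3), 4))*(-109 + 48) = (-1 + 4)*(-109 + 48) = 3*(-61) = -183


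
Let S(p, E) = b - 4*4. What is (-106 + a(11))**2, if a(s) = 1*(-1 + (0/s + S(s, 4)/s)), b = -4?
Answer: 1432809/121 ≈ 11841.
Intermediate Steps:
S(p, E) = -20 (S(p, E) = -4 - 4*4 = -4 - 16 = -20)
a(s) = -1 - 20/s (a(s) = 1*(-1 + (0/s - 20/s)) = 1*(-1 + (0 - 20/s)) = 1*(-1 - 20/s) = -1 - 20/s)
(-106 + a(11))**2 = (-106 + (-20 - 1*11)/11)**2 = (-106 + (-20 - 11)/11)**2 = (-106 + (1/11)*(-31))**2 = (-106 - 31/11)**2 = (-1197/11)**2 = 1432809/121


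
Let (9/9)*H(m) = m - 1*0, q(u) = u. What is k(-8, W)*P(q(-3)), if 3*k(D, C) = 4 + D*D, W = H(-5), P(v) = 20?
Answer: 1360/3 ≈ 453.33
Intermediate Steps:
H(m) = m (H(m) = m - 1*0 = m + 0 = m)
W = -5
k(D, C) = 4/3 + D²/3 (k(D, C) = (4 + D*D)/3 = (4 + D²)/3 = 4/3 + D²/3)
k(-8, W)*P(q(-3)) = (4/3 + (⅓)*(-8)²)*20 = (4/3 + (⅓)*64)*20 = (4/3 + 64/3)*20 = (68/3)*20 = 1360/3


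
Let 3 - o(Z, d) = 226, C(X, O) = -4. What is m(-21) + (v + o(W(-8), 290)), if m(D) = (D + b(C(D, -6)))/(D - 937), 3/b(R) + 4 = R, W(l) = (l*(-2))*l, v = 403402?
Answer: 3089964027/7664 ≈ 4.0318e+5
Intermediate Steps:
W(l) = -2*l**2 (W(l) = (-2*l)*l = -2*l**2)
b(R) = 3/(-4 + R)
o(Z, d) = -223 (o(Z, d) = 3 - 1*226 = 3 - 226 = -223)
m(D) = (-3/8 + D)/(-937 + D) (m(D) = (D + 3/(-4 - 4))/(D - 937) = (D + 3/(-8))/(-937 + D) = (D + 3*(-1/8))/(-937 + D) = (D - 3/8)/(-937 + D) = (-3/8 + D)/(-937 + D))
m(-21) + (v + o(W(-8), 290)) = (-3/8 - 21)/(-937 - 21) + (403402 - 223) = -171/8/(-958) + 403179 = -1/958*(-171/8) + 403179 = 171/7664 + 403179 = 3089964027/7664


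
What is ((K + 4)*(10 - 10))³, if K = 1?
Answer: 0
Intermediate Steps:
((K + 4)*(10 - 10))³ = ((1 + 4)*(10 - 10))³ = (5*0)³ = 0³ = 0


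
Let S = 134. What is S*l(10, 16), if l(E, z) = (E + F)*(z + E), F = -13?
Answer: -10452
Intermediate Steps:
l(E, z) = (-13 + E)*(E + z) (l(E, z) = (E - 13)*(z + E) = (-13 + E)*(E + z))
S*l(10, 16) = 134*(10² - 13*10 - 13*16 + 10*16) = 134*(100 - 130 - 208 + 160) = 134*(-78) = -10452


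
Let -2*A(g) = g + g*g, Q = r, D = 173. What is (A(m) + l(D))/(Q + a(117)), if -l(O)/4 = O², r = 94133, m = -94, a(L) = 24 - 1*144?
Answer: -124087/94013 ≈ -1.3199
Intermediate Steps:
a(L) = -120 (a(L) = 24 - 144 = -120)
l(O) = -4*O²
Q = 94133
A(g) = -g/2 - g²/2 (A(g) = -(g + g*g)/2 = -(g + g²)/2 = -g/2 - g²/2)
(A(m) + l(D))/(Q + a(117)) = (-½*(-94)*(1 - 94) - 4*173²)/(94133 - 120) = (-½*(-94)*(-93) - 4*29929)/94013 = (-4371 - 119716)*(1/94013) = -124087*1/94013 = -124087/94013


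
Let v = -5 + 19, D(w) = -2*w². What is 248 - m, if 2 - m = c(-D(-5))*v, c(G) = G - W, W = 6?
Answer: 862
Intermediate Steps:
v = 14
c(G) = -6 + G (c(G) = G - 1*6 = G - 6 = -6 + G)
m = -614 (m = 2 - (-6 - (-2)*(-5)²)*14 = 2 - (-6 - (-2)*25)*14 = 2 - (-6 - 1*(-50))*14 = 2 - (-6 + 50)*14 = 2 - 44*14 = 2 - 1*616 = 2 - 616 = -614)
248 - m = 248 - 1*(-614) = 248 + 614 = 862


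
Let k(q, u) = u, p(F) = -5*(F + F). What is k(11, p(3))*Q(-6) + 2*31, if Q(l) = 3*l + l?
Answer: 782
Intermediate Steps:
p(F) = -10*F
Q(l) = 4*l
k(11, p(3))*Q(-6) + 2*31 = (-10*3)*(4*(-6)) + 2*31 = -30*(-24) + 62 = 720 + 62 = 782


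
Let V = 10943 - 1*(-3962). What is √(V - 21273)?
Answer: 4*I*√398 ≈ 79.8*I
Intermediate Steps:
V = 14905 (V = 10943 + 3962 = 14905)
√(V - 21273) = √(14905 - 21273) = √(-6368) = 4*I*√398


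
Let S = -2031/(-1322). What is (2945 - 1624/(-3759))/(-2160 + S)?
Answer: -2091003434/1532323593 ≈ -1.3646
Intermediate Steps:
S = 2031/1322 (S = -2031*(-1/1322) = 2031/1322 ≈ 1.5363)
(2945 - 1624/(-3759))/(-2160 + S) = (2945 - 1624/(-3759))/(-2160 + 2031/1322) = (2945 - 1624*(-1/3759))/(-2853489/1322) = (2945 + 232/537)*(-1322/2853489) = (1581697/537)*(-1322/2853489) = -2091003434/1532323593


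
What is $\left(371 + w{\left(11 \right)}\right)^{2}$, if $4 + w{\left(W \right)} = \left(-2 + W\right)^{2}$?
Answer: $200704$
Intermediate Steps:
$w{\left(W \right)} = -4 + \left(-2 + W\right)^{2}$
$\left(371 + w{\left(11 \right)}\right)^{2} = \left(371 + 11 \left(-4 + 11\right)\right)^{2} = \left(371 + 11 \cdot 7\right)^{2} = \left(371 + 77\right)^{2} = 448^{2} = 200704$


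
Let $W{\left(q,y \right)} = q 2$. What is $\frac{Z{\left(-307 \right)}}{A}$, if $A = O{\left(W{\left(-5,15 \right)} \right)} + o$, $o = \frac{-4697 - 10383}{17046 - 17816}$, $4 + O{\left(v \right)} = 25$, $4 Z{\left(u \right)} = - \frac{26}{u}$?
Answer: $\frac{1001}{1918750} \approx 0.00052169$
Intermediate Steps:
$W{\left(q,y \right)} = 2 q$
$Z{\left(u \right)} = - \frac{13}{2 u}$ ($Z{\left(u \right)} = \frac{\left(-26\right) \frac{1}{u}}{4} = - \frac{13}{2 u}$)
$O{\left(v \right)} = 21$ ($O{\left(v \right)} = -4 + 25 = 21$)
$o = \frac{1508}{77}$ ($o = - \frac{15080}{-770} = \left(-15080\right) \left(- \frac{1}{770}\right) = \frac{1508}{77} \approx 19.584$)
$A = \frac{3125}{77}$ ($A = 21 + \frac{1508}{77} = \frac{3125}{77} \approx 40.584$)
$\frac{Z{\left(-307 \right)}}{A} = \frac{\left(- \frac{13}{2}\right) \frac{1}{-307}}{\frac{3125}{77}} = \left(- \frac{13}{2}\right) \left(- \frac{1}{307}\right) \frac{77}{3125} = \frac{13}{614} \cdot \frac{77}{3125} = \frac{1001}{1918750}$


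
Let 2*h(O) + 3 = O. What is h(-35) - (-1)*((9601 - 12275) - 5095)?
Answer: -7788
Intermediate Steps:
h(O) = -3/2 + O/2
h(-35) - (-1)*((9601 - 12275) - 5095) = (-3/2 + (½)*(-35)) - (-1)*((9601 - 12275) - 5095) = (-3/2 - 35/2) - (-1)*(-2674 - 5095) = -19 - (-1)*(-7769) = -19 - 1*7769 = -19 - 7769 = -7788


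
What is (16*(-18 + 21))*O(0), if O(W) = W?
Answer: 0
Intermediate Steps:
(16*(-18 + 21))*O(0) = (16*(-18 + 21))*0 = (16*3)*0 = 48*0 = 0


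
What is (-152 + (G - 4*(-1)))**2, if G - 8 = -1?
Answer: 19881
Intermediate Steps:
G = 7 (G = 8 - 1 = 7)
(-152 + (G - 4*(-1)))**2 = (-152 + (7 - 4*(-1)))**2 = (-152 + (7 + 4))**2 = (-152 + 11)**2 = (-141)**2 = 19881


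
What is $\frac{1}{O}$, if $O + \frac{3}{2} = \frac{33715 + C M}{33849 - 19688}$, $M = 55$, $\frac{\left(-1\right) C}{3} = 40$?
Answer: $\frac{1666}{691} \approx 2.411$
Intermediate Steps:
$C = -120$ ($C = \left(-3\right) 40 = -120$)
$O = \frac{691}{1666}$ ($O = - \frac{3}{2} + \frac{33715 - 6600}{33849 - 19688} = - \frac{3}{2} + \frac{33715 - 6600}{14161} = - \frac{3}{2} + 27115 \cdot \frac{1}{14161} = - \frac{3}{2} + \frac{1595}{833} = \frac{691}{1666} \approx 0.41477$)
$\frac{1}{O} = \frac{1}{\frac{691}{1666}} = \frac{1666}{691}$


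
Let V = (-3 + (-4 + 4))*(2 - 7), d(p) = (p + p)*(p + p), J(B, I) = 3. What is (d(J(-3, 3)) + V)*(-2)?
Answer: -102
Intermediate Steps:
d(p) = 4*p² (d(p) = (2*p)*(2*p) = 4*p²)
V = 15 (V = (-3 + 0)*(-5) = -3*(-5) = 15)
(d(J(-3, 3)) + V)*(-2) = (4*3² + 15)*(-2) = (4*9 + 15)*(-2) = (36 + 15)*(-2) = 51*(-2) = -102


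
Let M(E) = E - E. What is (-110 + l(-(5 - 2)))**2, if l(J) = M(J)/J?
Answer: 12100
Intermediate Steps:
M(E) = 0
l(J) = 0 (l(J) = 0/J = 0)
(-110 + l(-(5 - 2)))**2 = (-110 + 0)**2 = (-110)**2 = 12100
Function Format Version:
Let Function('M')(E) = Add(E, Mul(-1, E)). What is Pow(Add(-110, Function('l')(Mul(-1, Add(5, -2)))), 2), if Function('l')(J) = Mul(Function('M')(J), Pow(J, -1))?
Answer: 12100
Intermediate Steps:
Function('M')(E) = 0
Function('l')(J) = 0 (Function('l')(J) = Mul(0, Pow(J, -1)) = 0)
Pow(Add(-110, Function('l')(Mul(-1, Add(5, -2)))), 2) = Pow(Add(-110, 0), 2) = Pow(-110, 2) = 12100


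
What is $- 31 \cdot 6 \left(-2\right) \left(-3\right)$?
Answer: $-1116$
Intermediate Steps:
$- 31 \cdot 6 \left(-2\right) \left(-3\right) = - 31 \left(\left(-12\right) \left(-3\right)\right) = \left(-31\right) 36 = -1116$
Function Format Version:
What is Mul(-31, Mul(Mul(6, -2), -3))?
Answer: -1116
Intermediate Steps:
Mul(-31, Mul(Mul(6, -2), -3)) = Mul(-31, Mul(-12, -3)) = Mul(-31, 36) = -1116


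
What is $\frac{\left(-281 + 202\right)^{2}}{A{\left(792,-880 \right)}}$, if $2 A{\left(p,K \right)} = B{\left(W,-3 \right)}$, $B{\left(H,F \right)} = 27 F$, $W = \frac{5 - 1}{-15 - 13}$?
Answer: $- \frac{12482}{81} \approx -154.1$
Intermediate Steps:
$W = - \frac{1}{7}$ ($W = \frac{4}{-28} = 4 \left(- \frac{1}{28}\right) = - \frac{1}{7} \approx -0.14286$)
$A{\left(p,K \right)} = - \frac{81}{2}$ ($A{\left(p,K \right)} = \frac{27 \left(-3\right)}{2} = \frac{1}{2} \left(-81\right) = - \frac{81}{2}$)
$\frac{\left(-281 + 202\right)^{2}}{A{\left(792,-880 \right)}} = \frac{\left(-281 + 202\right)^{2}}{- \frac{81}{2}} = \left(-79\right)^{2} \left(- \frac{2}{81}\right) = 6241 \left(- \frac{2}{81}\right) = - \frac{12482}{81}$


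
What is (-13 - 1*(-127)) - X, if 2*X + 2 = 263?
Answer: -33/2 ≈ -16.500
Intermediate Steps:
X = 261/2 (X = -1 + (½)*263 = -1 + 263/2 = 261/2 ≈ 130.50)
(-13 - 1*(-127)) - X = (-13 - 1*(-127)) - 1*261/2 = (-13 + 127) - 261/2 = 114 - 261/2 = -33/2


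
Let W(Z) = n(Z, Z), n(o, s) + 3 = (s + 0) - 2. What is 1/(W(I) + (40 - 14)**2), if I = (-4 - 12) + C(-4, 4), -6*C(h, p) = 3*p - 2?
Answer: 3/1960 ≈ 0.0015306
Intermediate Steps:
C(h, p) = 1/3 - p/2 (C(h, p) = -(3*p - 2)/6 = -(-2 + 3*p)/6 = 1/3 - p/2)
I = -53/3 (I = (-4 - 12) + (1/3 - 1/2*4) = -16 + (1/3 - 2) = -16 - 5/3 = -53/3 ≈ -17.667)
n(o, s) = -5 + s (n(o, s) = -3 + ((s + 0) - 2) = -3 + (s - 2) = -3 + (-2 + s) = -5 + s)
W(Z) = -5 + Z
1/(W(I) + (40 - 14)**2) = 1/((-5 - 53/3) + (40 - 14)**2) = 1/(-68/3 + 26**2) = 1/(-68/3 + 676) = 1/(1960/3) = 3/1960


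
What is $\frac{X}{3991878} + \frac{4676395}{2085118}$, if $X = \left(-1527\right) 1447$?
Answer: $\frac{1171698852139}{693628055967} \approx 1.6892$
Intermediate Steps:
$X = -2209569$
$\frac{X}{3991878} + \frac{4676395}{2085118} = - \frac{2209569}{3991878} + \frac{4676395}{2085118} = \left(-2209569\right) \frac{1}{3991878} + 4676395 \cdot \frac{1}{2085118} = - \frac{736523}{1330626} + \frac{4676395}{2085118} = \frac{1171698852139}{693628055967}$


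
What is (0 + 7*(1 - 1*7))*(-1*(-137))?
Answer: -5754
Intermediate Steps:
(0 + 7*(1 - 1*7))*(-1*(-137)) = (0 + 7*(1 - 7))*137 = (0 + 7*(-6))*137 = (0 - 42)*137 = -42*137 = -5754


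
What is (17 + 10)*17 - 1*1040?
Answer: -581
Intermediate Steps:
(17 + 10)*17 - 1*1040 = 27*17 - 1040 = 459 - 1040 = -581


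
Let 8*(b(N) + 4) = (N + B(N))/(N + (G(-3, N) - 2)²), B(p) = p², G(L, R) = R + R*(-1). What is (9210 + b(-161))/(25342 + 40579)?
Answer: 1442122/10349597 ≈ 0.13934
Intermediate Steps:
G(L, R) = 0 (G(L, R) = R - R = 0)
b(N) = -4 + (N + N²)/(8*(4 + N)) (b(N) = -4 + ((N + N²)/(N + (0 - 2)²))/8 = -4 + ((N + N²)/(N + (-2)²))/8 = -4 + ((N + N²)/(N + 4))/8 = -4 + ((N + N²)/(4 + N))/8 = -4 + (N + N²)/(8*(4 + N)))
(9210 + b(-161))/(25342 + 40579) = (9210 + (-128 + (-161)² - 31*(-161))/(8*(4 - 161)))/(25342 + 40579) = (9210 + (⅛)*(-128 + 25921 + 4991)/(-157))/65921 = (9210 + (⅛)*(-1/157)*30784)*(1/65921) = (9210 - 3848/157)*(1/65921) = (1442122/157)*(1/65921) = 1442122/10349597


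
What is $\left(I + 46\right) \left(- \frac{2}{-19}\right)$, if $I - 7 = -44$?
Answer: $\frac{18}{19} \approx 0.94737$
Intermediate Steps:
$I = -37$ ($I = 7 - 44 = -37$)
$\left(I + 46\right) \left(- \frac{2}{-19}\right) = \left(-37 + 46\right) \left(- \frac{2}{-19}\right) = 9 \left(\left(-2\right) \left(- \frac{1}{19}\right)\right) = 9 \cdot \frac{2}{19} = \frac{18}{19}$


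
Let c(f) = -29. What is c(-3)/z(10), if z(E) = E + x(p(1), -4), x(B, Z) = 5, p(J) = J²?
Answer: -29/15 ≈ -1.9333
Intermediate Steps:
z(E) = 5 + E (z(E) = E + 5 = 5 + E)
c(-3)/z(10) = -29/(5 + 10) = -29/15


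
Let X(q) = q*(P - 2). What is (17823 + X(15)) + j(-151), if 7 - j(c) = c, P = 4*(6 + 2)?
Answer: 18431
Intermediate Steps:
P = 32 (P = 4*8 = 32)
j(c) = 7 - c
X(q) = 30*q (X(q) = q*(32 - 2) = q*30 = 30*q)
(17823 + X(15)) + j(-151) = (17823 + 30*15) + (7 - 1*(-151)) = (17823 + 450) + (7 + 151) = 18273 + 158 = 18431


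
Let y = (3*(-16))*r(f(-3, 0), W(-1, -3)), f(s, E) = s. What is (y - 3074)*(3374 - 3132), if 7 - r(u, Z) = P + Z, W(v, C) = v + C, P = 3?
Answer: -836836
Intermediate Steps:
W(v, C) = C + v
r(u, Z) = 4 - Z (r(u, Z) = 7 - (3 + Z) = 7 + (-3 - Z) = 4 - Z)
y = -384 (y = (3*(-16))*(4 - (-3 - 1)) = -48*(4 - 1*(-4)) = -48*(4 + 4) = -48*8 = -384)
(y - 3074)*(3374 - 3132) = (-384 - 3074)*(3374 - 3132) = -3458*242 = -836836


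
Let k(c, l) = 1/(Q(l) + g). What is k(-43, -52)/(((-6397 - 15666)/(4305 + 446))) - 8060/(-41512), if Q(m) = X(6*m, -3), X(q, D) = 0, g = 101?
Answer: 4440845567/23125951214 ≈ 0.19203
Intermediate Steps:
Q(m) = 0
k(c, l) = 1/101 (k(c, l) = 1/(0 + 101) = 1/101)
k(-43, -52)/(((-6397 - 15666)/(4305 + 446))) - 8060/(-41512) = 1/(101*(((-6397 - 15666)/(4305 + 446)))) - 8060/(-41512) = 1/(101*((-22063/4751))) - 8060*(-1/41512) = 1/(101*((-22063*1/4751))) + 2015/10378 = 1/(101*(-22063/4751)) + 2015/10378 = (1/101)*(-4751/22063) + 2015/10378 = -4751/2228363 + 2015/10378 = 4440845567/23125951214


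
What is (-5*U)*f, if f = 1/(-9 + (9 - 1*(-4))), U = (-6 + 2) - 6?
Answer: 25/2 ≈ 12.500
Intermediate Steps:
U = -10 (U = -4 - 6 = -10)
f = ¼ (f = 1/(-9 + (9 + 4)) = 1/(-9 + 13) = 1/4 = ¼ ≈ 0.25000)
(-5*U)*f = -5*(-10)*(¼) = 50*(¼) = 25/2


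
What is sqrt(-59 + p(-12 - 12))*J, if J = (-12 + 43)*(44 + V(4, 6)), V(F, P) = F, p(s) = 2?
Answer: 1488*I*sqrt(57) ≈ 11234.0*I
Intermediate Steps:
J = 1488 (J = (-12 + 43)*(44 + 4) = 31*48 = 1488)
sqrt(-59 + p(-12 - 12))*J = sqrt(-59 + 2)*1488 = sqrt(-57)*1488 = (I*sqrt(57))*1488 = 1488*I*sqrt(57)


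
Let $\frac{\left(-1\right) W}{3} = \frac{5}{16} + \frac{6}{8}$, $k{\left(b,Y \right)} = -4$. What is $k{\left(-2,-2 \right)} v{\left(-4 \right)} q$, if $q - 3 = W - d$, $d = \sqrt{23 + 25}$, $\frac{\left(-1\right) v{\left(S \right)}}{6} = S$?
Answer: $18 + 384 \sqrt{3} \approx 683.11$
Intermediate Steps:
$v{\left(S \right)} = - 6 S$
$d = 4 \sqrt{3}$ ($d = \sqrt{48} = 4 \sqrt{3} \approx 6.9282$)
$W = - \frac{51}{16}$ ($W = - 3 \left(\frac{5}{16} + \frac{6}{8}\right) = - 3 \left(5 \cdot \frac{1}{16} + 6 \cdot \frac{1}{8}\right) = - 3 \left(\frac{5}{16} + \frac{3}{4}\right) = \left(-3\right) \frac{17}{16} = - \frac{51}{16} \approx -3.1875$)
$q = - \frac{3}{16} - 4 \sqrt{3}$ ($q = 3 - \left(\frac{51}{16} + 4 \sqrt{3}\right) = - \frac{3}{16} - 4 \sqrt{3} \approx -7.1157$)
$k{\left(-2,-2 \right)} v{\left(-4 \right)} q = - 4 \left(\left(-6\right) \left(-4\right)\right) \left(- \frac{3}{16} - 4 \sqrt{3}\right) = \left(-4\right) 24 \left(- \frac{3}{16} - 4 \sqrt{3}\right) = - 96 \left(- \frac{3}{16} - 4 \sqrt{3}\right) = 18 + 384 \sqrt{3}$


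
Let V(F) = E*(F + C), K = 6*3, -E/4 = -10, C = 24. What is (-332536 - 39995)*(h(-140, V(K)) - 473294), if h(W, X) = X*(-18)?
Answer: 187582024554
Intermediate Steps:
E = 40 (E = -4*(-10) = 40)
K = 18
V(F) = 960 + 40*F (V(F) = 40*(F + 24) = 40*(24 + F) = 960 + 40*F)
h(W, X) = -18*X
(-332536 - 39995)*(h(-140, V(K)) - 473294) = (-332536 - 39995)*(-18*(960 + 40*18) - 473294) = -372531*(-18*(960 + 720) - 473294) = -372531*(-18*1680 - 473294) = -372531*(-30240 - 473294) = -372531*(-503534) = 187582024554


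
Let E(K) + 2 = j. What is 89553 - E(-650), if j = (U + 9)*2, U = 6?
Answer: 89525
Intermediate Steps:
j = 30 (j = (6 + 9)*2 = 15*2 = 30)
E(K) = 28 (E(K) = -2 + 30 = 28)
89553 - E(-650) = 89553 - 1*28 = 89553 - 28 = 89525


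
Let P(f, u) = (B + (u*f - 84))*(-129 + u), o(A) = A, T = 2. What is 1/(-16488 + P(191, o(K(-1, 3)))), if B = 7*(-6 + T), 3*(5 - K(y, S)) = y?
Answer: -9/1157512 ≈ -7.7753e-6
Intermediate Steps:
K(y, S) = 5 - y/3
B = -28 (B = 7*(-6 + 2) = 7*(-4) = -28)
P(f, u) = (-129 + u)*(-112 + f*u) (P(f, u) = (-28 + (u*f - 84))*(-129 + u) = (-28 + (f*u - 84))*(-129 + u) = (-28 + (-84 + f*u))*(-129 + u) = (-112 + f*u)*(-129 + u) = (-129 + u)*(-112 + f*u))
1/(-16488 + P(191, o(K(-1, 3)))) = 1/(-16488 + (14448 - 112*(5 - ⅓*(-1)) + 191*(5 - ⅓*(-1))² - 129*191*(5 - ⅓*(-1)))) = 1/(-16488 + (14448 - 112*(5 + ⅓) + 191*(5 + ⅓)² - 129*191*(5 + ⅓))) = 1/(-16488 + (14448 - 112*16/3 + 191*(16/3)² - 129*191*16/3)) = 1/(-16488 + (14448 - 1792/3 + 191*(256/9) - 131408)) = 1/(-16488 + (14448 - 1792/3 + 48896/9 - 131408)) = 1/(-16488 - 1009120/9) = 1/(-1157512/9) = -9/1157512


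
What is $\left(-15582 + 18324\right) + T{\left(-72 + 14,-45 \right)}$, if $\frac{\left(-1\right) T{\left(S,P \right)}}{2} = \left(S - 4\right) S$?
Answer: $-4450$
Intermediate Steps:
$T{\left(S,P \right)} = - 2 S \left(-4 + S\right)$ ($T{\left(S,P \right)} = - 2 \left(S - 4\right) S = - 2 \left(-4 + S\right) S = - 2 S \left(-4 + S\right)$)
$\left(-15582 + 18324\right) + T{\left(-72 + 14,-45 \right)} = \left(-15582 + 18324\right) + 2 \left(-72 + 14\right) \left(4 - \left(-72 + 14\right)\right) = 2742 + 2 \left(-58\right) \left(4 - -58\right) = 2742 + 2 \left(-58\right) \left(4 + 58\right) = 2742 + 2 \left(-58\right) 62 = 2742 - 7192 = -4450$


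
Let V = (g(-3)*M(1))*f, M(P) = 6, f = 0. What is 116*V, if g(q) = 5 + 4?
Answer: 0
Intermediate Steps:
g(q) = 9
V = 0 (V = (9*6)*0 = 54*0 = 0)
116*V = 116*0 = 0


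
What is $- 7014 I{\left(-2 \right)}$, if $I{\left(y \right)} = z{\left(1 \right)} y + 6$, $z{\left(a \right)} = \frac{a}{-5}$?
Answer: $- \frac{224448}{5} \approx -44890.0$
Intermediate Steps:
$z{\left(a \right)} = - \frac{a}{5}$ ($z{\left(a \right)} = a \left(- \frac{1}{5}\right) = - \frac{a}{5}$)
$I{\left(y \right)} = 6 - \frac{y}{5}$ ($I{\left(y \right)} = \left(- \frac{1}{5}\right) 1 y + 6 = - \frac{y}{5} + 6 = 6 - \frac{y}{5}$)
$- 7014 I{\left(-2 \right)} = - 7014 \left(6 - - \frac{2}{5}\right) = - 7014 \left(6 + \frac{2}{5}\right) = \left(-7014\right) \frac{32}{5} = - \frac{224448}{5}$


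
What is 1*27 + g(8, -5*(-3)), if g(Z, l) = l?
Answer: 42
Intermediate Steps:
1*27 + g(8, -5*(-3)) = 1*27 - 5*(-3) = 27 + 15 = 42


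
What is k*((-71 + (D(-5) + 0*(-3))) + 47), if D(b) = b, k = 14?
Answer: -406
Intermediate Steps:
k*((-71 + (D(-5) + 0*(-3))) + 47) = 14*((-71 + (-5 + 0*(-3))) + 47) = 14*((-71 + (-5 + 0)) + 47) = 14*((-71 - 5) + 47) = 14*(-76 + 47) = 14*(-29) = -406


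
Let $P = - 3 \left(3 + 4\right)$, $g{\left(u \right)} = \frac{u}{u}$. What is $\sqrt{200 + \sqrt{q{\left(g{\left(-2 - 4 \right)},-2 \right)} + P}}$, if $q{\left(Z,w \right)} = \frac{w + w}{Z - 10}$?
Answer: $\frac{\sqrt{1800 + 3 i \sqrt{185}}}{3} \approx 14.143 + 0.16028 i$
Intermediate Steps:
$g{\left(u \right)} = 1$
$q{\left(Z,w \right)} = \frac{2 w}{-10 + Z}$
$P = -21$ ($P = \left(-3\right) 7 = -21$)
$\sqrt{200 + \sqrt{q{\left(g{\left(-2 - 4 \right)},-2 \right)} + P}} = \sqrt{200 + \sqrt{2 \left(-2\right) \frac{1}{-10 + 1} - 21}} = \sqrt{200 + \sqrt{2 \left(-2\right) \frac{1}{-9} - 21}} = \sqrt{200 + \sqrt{2 \left(-2\right) \left(- \frac{1}{9}\right) - 21}} = \sqrt{200 + \sqrt{\frac{4}{9} - 21}} = \sqrt{200 + \sqrt{- \frac{185}{9}}} = \sqrt{200 + \frac{i \sqrt{185}}{3}}$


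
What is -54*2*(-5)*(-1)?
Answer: -540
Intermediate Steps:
-54*2*(-5)*(-1) = -(-540)*(-1) = -54*10 = -540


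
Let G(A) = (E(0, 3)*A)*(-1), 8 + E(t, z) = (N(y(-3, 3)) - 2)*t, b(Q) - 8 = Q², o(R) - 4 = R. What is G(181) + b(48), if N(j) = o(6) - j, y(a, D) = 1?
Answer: 3760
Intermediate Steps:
o(R) = 4 + R
b(Q) = 8 + Q²
N(j) = 10 - j (N(j) = (4 + 6) - j = 10 - j)
E(t, z) = -8 + 7*t (E(t, z) = -8 + ((10 - 1*1) - 2)*t = -8 + ((10 - 1) - 2)*t = -8 + (9 - 2)*t = -8 + 7*t)
G(A) = 8*A (G(A) = ((-8 + 7*0)*A)*(-1) = ((-8 + 0)*A)*(-1) = -8*A*(-1) = 8*A)
G(181) + b(48) = 8*181 + (8 + 48²) = 1448 + (8 + 2304) = 1448 + 2312 = 3760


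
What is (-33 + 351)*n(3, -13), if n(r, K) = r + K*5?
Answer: -19716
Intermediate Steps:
n(r, K) = r + 5*K
(-33 + 351)*n(3, -13) = (-33 + 351)*(3 + 5*(-13)) = 318*(3 - 65) = 318*(-62) = -19716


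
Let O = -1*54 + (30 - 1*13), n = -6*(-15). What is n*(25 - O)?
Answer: 5580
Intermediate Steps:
n = 90
O = -37 (O = -54 + (30 - 13) = -54 + 17 = -37)
n*(25 - O) = 90*(25 - 1*(-37)) = 90*(25 + 37) = 90*62 = 5580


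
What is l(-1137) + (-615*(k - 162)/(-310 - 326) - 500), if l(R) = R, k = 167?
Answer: -346019/212 ≈ -1632.2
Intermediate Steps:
l(-1137) + (-615*(k - 162)/(-310 - 326) - 500) = -1137 + (-615*(167 - 162)/(-310 - 326) - 500) = -1137 + (-3075/(-636) - 500) = -1137 + (-3075*(-1)/636 - 500) = -1137 + (-615*(-5/636) - 500) = -1137 + (1025/212 - 500) = -1137 - 104975/212 = -346019/212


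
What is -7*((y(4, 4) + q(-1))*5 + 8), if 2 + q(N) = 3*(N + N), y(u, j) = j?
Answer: 84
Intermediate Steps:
q(N) = -2 + 6*N (q(N) = -2 + 3*(N + N) = -2 + 3*(2*N) = -2 + 6*N)
-7*((y(4, 4) + q(-1))*5 + 8) = -7*((4 + (-2 + 6*(-1)))*5 + 8) = -7*((4 + (-2 - 6))*5 + 8) = -7*((4 - 8)*5 + 8) = -7*(-4*5 + 8) = -7*(-20 + 8) = -7*(-12) = 84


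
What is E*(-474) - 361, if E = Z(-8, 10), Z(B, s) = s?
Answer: -5101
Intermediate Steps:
E = 10
E*(-474) - 361 = 10*(-474) - 361 = -4740 - 361 = -5101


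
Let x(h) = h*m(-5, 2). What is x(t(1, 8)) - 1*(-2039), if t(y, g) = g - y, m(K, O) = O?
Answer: 2053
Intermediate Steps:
x(h) = 2*h (x(h) = h*2 = 2*h)
x(t(1, 8)) - 1*(-2039) = 2*(8 - 1*1) - 1*(-2039) = 2*(8 - 1) + 2039 = 2*7 + 2039 = 14 + 2039 = 2053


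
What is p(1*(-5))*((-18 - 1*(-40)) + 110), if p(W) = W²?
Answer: 3300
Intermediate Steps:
p(1*(-5))*((-18 - 1*(-40)) + 110) = (1*(-5))²*((-18 - 1*(-40)) + 110) = (-5)²*((-18 + 40) + 110) = 25*(22 + 110) = 25*132 = 3300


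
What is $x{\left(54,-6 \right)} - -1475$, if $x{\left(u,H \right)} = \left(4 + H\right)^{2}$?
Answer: $1479$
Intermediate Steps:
$x{\left(54,-6 \right)} - -1475 = \left(4 - 6\right)^{2} - -1475 = \left(-2\right)^{2} + 1475 = 4 + 1475 = 1479$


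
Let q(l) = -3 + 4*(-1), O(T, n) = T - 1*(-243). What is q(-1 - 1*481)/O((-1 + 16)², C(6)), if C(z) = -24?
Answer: -7/468 ≈ -0.014957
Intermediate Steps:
O(T, n) = 243 + T (O(T, n) = T + 243 = 243 + T)
q(l) = -7 (q(l) = -3 - 4 = -7)
q(-1 - 1*481)/O((-1 + 16)², C(6)) = -7/(243 + (-1 + 16)²) = -7/(243 + 15²) = -7/(243 + 225) = -7/468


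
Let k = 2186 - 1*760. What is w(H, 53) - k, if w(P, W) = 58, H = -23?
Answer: -1368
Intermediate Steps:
k = 1426 (k = 2186 - 760 = 1426)
w(H, 53) - k = 58 - 1*1426 = 58 - 1426 = -1368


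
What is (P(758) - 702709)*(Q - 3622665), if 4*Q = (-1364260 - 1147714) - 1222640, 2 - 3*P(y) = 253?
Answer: 9606441686393/3 ≈ 3.2021e+12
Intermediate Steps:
P(y) = -251/3 (P(y) = 2/3 - 1/3*253 = 2/3 - 253/3 = -251/3)
Q = -1867307/2 (Q = ((-1364260 - 1147714) - 1222640)/4 = (-2511974 - 1222640)/4 = (1/4)*(-3734614) = -1867307/2 ≈ -9.3365e+5)
(P(758) - 702709)*(Q - 3622665) = (-251/3 - 702709)*(-1867307/2 - 3622665) = -2108378/3*(-9112637/2) = 9606441686393/3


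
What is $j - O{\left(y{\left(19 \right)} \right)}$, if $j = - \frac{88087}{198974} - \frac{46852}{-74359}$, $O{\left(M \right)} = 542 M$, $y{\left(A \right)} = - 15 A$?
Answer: $\frac{43121978140295}{279160522} \approx 1.5447 \cdot 10^{5}$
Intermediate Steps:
$j = \frac{52306955}{279160522}$ ($j = \left(-88087\right) \frac{1}{198974} - - \frac{884}{1403} = - \frac{88087}{198974} + \frac{884}{1403} = \frac{52306955}{279160522} \approx 0.18737$)
$j - O{\left(y{\left(19 \right)} \right)} = \frac{52306955}{279160522} - 542 \left(\left(-15\right) 19\right) = \frac{52306955}{279160522} - 542 \left(-285\right) = \frac{52306955}{279160522} - -154470 = \frac{52306955}{279160522} + 154470 = \frac{43121978140295}{279160522}$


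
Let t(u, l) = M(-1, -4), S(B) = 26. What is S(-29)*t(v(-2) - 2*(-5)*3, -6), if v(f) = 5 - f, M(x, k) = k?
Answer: -104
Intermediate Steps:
t(u, l) = -4
S(-29)*t(v(-2) - 2*(-5)*3, -6) = 26*(-4) = -104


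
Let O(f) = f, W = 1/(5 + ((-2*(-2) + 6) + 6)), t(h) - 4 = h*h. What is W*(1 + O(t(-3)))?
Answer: 2/3 ≈ 0.66667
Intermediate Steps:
t(h) = 4 + h**2 (t(h) = 4 + h*h = 4 + h**2)
W = 1/21 (W = 1/(5 + ((4 + 6) + 6)) = 1/(5 + (10 + 6)) = 1/(5 + 16) = 1/21 ≈ 0.047619)
W*(1 + O(t(-3))) = (1 + (4 + (-3)**2))/21 = (1 + (4 + 9))/21 = (1 + 13)/21 = (1/21)*14 = 2/3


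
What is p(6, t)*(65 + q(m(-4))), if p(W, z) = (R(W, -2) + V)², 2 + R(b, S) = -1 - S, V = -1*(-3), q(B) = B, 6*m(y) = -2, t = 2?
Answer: 776/3 ≈ 258.67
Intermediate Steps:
m(y) = -⅓ (m(y) = (⅙)*(-2) = -⅓)
V = 3
R(b, S) = -3 - S (R(b, S) = -2 + (-1 - S) = -3 - S)
p(W, z) = 4 (p(W, z) = ((-3 - 1*(-2)) + 3)² = ((-3 + 2) + 3)² = (-1 + 3)² = 2² = 4)
p(6, t)*(65 + q(m(-4))) = 4*(65 - ⅓) = 4*(194/3) = 776/3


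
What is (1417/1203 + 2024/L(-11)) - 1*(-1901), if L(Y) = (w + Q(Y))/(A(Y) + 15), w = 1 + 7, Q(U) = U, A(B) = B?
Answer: -319392/401 ≈ -796.49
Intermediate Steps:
w = 8
L(Y) = (8 + Y)/(15 + Y) (L(Y) = (8 + Y)/(Y + 15) = (8 + Y)/(15 + Y))
(1417/1203 + 2024/L(-11)) - 1*(-1901) = (1417/1203 + 2024/(((8 - 11)/(15 - 11)))) - 1*(-1901) = (1417*(1/1203) + 2024/((-3/4))) + 1901 = (1417/1203 + 2024/(((¼)*(-3)))) + 1901 = (1417/1203 + 2024/(-¾)) + 1901 = (1417/1203 + 2024*(-4/3)) + 1901 = (1417/1203 - 8096/3) + 1901 = -1081693/401 + 1901 = -319392/401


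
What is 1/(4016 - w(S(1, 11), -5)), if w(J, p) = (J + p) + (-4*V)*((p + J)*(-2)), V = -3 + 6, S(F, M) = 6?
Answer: 1/3991 ≈ 0.00025056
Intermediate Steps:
V = 3
w(J, p) = 25*J + 25*p (w(J, p) = (J + p) + (-4*3)*((p + J)*(-2)) = (J + p) - 12*(J + p)*(-2) = (J + p) - 12*(-2*J - 2*p) = (J + p) + (24*J + 24*p) = 25*J + 25*p)
1/(4016 - w(S(1, 11), -5)) = 1/(4016 - (25*6 + 25*(-5))) = 1/(4016 - (150 - 125)) = 1/(4016 - 1*25) = 1/(4016 - 25) = 1/3991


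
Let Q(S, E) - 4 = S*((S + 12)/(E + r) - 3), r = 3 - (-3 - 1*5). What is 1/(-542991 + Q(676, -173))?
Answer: -81/44378759 ≈ -1.8252e-6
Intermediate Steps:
r = 11 (r = 3 - (-3 - 5) = 3 - 1*(-8) = 3 + 8 = 11)
Q(S, E) = 4 + S*(-3 + (12 + S)/(11 + E)) (Q(S, E) = 4 + S*((S + 12)/(E + 11) - 3) = 4 + S*((12 + S)/(11 + E) - 3) = 4 + S*(-3 + (12 + S)/(11 + E)))
1/(-542991 + Q(676, -173)) = 1/(-542991 + (44 + 676² - 21*676 + 4*(-173) - 3*(-173)*676)/(11 - 173)) = 1/(-542991 + (44 + 456976 - 14196 - 692 + 350844)/(-162)) = 1/(-542991 - 1/162*792976) = 1/(-542991 - 396488/81) = 1/(-44378759/81) = -81/44378759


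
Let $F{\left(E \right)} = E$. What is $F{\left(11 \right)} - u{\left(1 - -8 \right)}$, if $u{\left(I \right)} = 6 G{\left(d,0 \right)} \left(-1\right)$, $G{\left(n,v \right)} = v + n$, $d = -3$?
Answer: $-7$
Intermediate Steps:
$G{\left(n,v \right)} = n + v$
$u{\left(I \right)} = 18$ ($u{\left(I \right)} = 6 \left(-3 + 0\right) \left(-1\right) = 6 \left(-3\right) \left(-1\right) = \left(-18\right) \left(-1\right) = 18$)
$F{\left(11 \right)} - u{\left(1 - -8 \right)} = 11 - 18 = -7$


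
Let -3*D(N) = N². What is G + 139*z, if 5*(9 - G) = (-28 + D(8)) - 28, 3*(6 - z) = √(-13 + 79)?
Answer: 12877/15 - 139*√66/3 ≈ 482.05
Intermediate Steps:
D(N) = -N²/3
z = 6 - √66/3 (z = 6 - √(-13 + 79)/3 = 6 - √66/3 ≈ 3.2920)
G = 367/15 (G = 9 - ((-28 - ⅓*8²) - 28)/5 = 9 - ((-28 - ⅓*64) - 28)/5 = 9 - ((-28 - 64/3) - 28)/5 = 9 - (-148/3 - 28)/5 = 9 - ⅕*(-232/3) = 9 + 232/15 = 367/15 ≈ 24.467)
G + 139*z = 367/15 + 139*(6 - √66/3) = 367/15 + (834 - 139*√66/3) = 12877/15 - 139*√66/3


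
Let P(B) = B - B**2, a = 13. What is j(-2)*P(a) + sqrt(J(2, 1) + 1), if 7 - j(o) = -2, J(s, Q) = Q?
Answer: -1404 + sqrt(2) ≈ -1402.6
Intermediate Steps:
j(o) = 9 (j(o) = 7 - 1*(-2) = 7 + 2 = 9)
j(-2)*P(a) + sqrt(J(2, 1) + 1) = 9*(13*(1 - 1*13)) + sqrt(1 + 1) = 9*(13*(1 - 13)) + sqrt(2) = 9*(13*(-12)) + sqrt(2) = 9*(-156) + sqrt(2) = -1404 + sqrt(2)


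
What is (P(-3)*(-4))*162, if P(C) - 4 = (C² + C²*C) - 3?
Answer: 11016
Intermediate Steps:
P(C) = 1 + C² + C³ (P(C) = 4 + ((C² + C²*C) - 3) = 4 + ((C² + C³) - 3) = 4 + (-3 + C² + C³) = 1 + C² + C³)
(P(-3)*(-4))*162 = ((1 + (-3)² + (-3)³)*(-4))*162 = ((1 + 9 - 27)*(-4))*162 = -17*(-4)*162 = 68*162 = 11016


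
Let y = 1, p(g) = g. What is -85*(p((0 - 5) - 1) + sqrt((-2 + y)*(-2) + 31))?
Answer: 510 - 85*sqrt(33) ≈ 21.712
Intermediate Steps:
-85*(p((0 - 5) - 1) + sqrt((-2 + y)*(-2) + 31)) = -85*(((0 - 5) - 1) + sqrt((-2 + 1)*(-2) + 31)) = -85*((-5 - 1) + sqrt(-1*(-2) + 31)) = -85*(-6 + sqrt(2 + 31)) = -85*(-6 + sqrt(33)) = 510 - 85*sqrt(33)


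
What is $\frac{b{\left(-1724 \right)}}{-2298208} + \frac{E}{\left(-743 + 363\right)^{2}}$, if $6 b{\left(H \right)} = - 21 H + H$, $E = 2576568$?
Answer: $\frac{138765454019}{7777997700} \approx 17.841$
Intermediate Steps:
$b{\left(H \right)} = - \frac{10 H}{3}$ ($b{\left(H \right)} = \frac{- 21 H + H}{6} = \frac{\left(-20\right) H}{6} = - \frac{10 H}{3}$)
$\frac{b{\left(-1724 \right)}}{-2298208} + \frac{E}{\left(-743 + 363\right)^{2}} = \frac{\left(- \frac{10}{3}\right) \left(-1724\right)}{-2298208} + \frac{2576568}{\left(-743 + 363\right)^{2}} = \frac{17240}{3} \left(- \frac{1}{2298208}\right) + \frac{2576568}{\left(-380\right)^{2}} = - \frac{2155}{861828} + \frac{2576568}{144400} = - \frac{2155}{861828} + 2576568 \cdot \frac{1}{144400} = - \frac{2155}{861828} + \frac{322071}{18050} = \frac{138765454019}{7777997700}$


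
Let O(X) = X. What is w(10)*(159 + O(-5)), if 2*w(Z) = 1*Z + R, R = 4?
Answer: 1078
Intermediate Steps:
w(Z) = 2 + Z/2 (w(Z) = (1*Z + 4)/2 = (Z + 4)/2 = (4 + Z)/2 = 2 + Z/2)
w(10)*(159 + O(-5)) = (2 + (½)*10)*(159 - 5) = (2 + 5)*154 = 7*154 = 1078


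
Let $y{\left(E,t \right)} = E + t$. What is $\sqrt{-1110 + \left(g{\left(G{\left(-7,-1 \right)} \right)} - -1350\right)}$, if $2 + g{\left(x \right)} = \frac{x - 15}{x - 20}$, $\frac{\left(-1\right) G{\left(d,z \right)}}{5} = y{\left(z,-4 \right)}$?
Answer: $4 \sqrt{15} \approx 15.492$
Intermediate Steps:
$G{\left(d,z \right)} = 20 - 5 z$ ($G{\left(d,z \right)} = - 5 \left(z - 4\right) = - 5 \left(-4 + z\right) = 20 - 5 z$)
$g{\left(x \right)} = -2 + \frac{-15 + x}{-20 + x}$ ($g{\left(x \right)} = -2 + \frac{x - 15}{x - 20} = -2 + \frac{-15 + x}{-20 + x}$)
$\sqrt{-1110 + \left(g{\left(G{\left(-7,-1 \right)} \right)} - -1350\right)} = \sqrt{-1110 + \left(\frac{25 - \left(20 - -5\right)}{-20 + \left(20 - -5\right)} - -1350\right)} = \sqrt{-1110 + \left(\frac{25 - \left(20 + 5\right)}{-20 + \left(20 + 5\right)} + 1350\right)} = \sqrt{-1110 + \left(\frac{25 - 25}{-20 + 25} + 1350\right)} = \sqrt{-1110 + \left(\frac{25 - 25}{5} + 1350\right)} = \sqrt{-1110 + \left(\frac{1}{5} \cdot 0 + 1350\right)} = \sqrt{-1110 + \left(0 + 1350\right)} = \sqrt{-1110 + 1350} = \sqrt{240} = 4 \sqrt{15}$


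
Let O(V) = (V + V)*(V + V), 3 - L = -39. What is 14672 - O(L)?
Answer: 7616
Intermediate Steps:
L = 42 (L = 3 - 1*(-39) = 3 + 39 = 42)
O(V) = 4*V² (O(V) = (2*V)*(2*V) = 4*V²)
14672 - O(L) = 14672 - 4*42² = 14672 - 4*1764 = 14672 - 1*7056 = 14672 - 7056 = 7616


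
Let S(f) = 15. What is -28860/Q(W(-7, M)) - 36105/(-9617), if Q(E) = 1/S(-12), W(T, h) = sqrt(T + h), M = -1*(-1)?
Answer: -4163163195/9617 ≈ -4.3290e+5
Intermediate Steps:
M = 1
Q(E) = 1/15
-28860/Q(W(-7, M)) - 36105/(-9617) = -28860/1/15 - 36105/(-9617) = -28860*15 - 36105*(-1/9617) = -432900 + 36105/9617 = -4163163195/9617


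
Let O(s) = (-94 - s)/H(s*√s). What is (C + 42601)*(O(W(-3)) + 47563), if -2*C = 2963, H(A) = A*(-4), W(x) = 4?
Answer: 62588566623/32 ≈ 1.9559e+9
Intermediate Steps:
H(A) = -4*A
C = -2963/2 (C = -½*2963 = -2963/2 ≈ -1481.5)
O(s) = -(-94 - s)/(4*s^(3/2)) (O(s) = (-94 - s)/((-4*s*√s)) = (-94 - s)/((-4*s^(3/2))) = (-94 - s)*(-1/(4*s^(3/2))) = -(-94 - s)/(4*s^(3/2)))
(C + 42601)*(O(W(-3)) + 47563) = (-2963/2 + 42601)*((94 + 4)/(4*4^(3/2)) + 47563) = 82239*((¼)*(⅛)*98 + 47563)/2 = 82239*(49/16 + 47563)/2 = (82239/2)*(761057/16) = 62588566623/32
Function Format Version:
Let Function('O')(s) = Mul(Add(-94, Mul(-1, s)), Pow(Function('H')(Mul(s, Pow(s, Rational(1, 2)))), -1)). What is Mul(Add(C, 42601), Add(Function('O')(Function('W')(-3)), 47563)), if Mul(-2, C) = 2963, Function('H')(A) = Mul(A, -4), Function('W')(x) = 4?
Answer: Rational(62588566623, 32) ≈ 1.9559e+9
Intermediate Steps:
Function('H')(A) = Mul(-4, A)
C = Rational(-2963, 2) (C = Mul(Rational(-1, 2), 2963) = Rational(-2963, 2) ≈ -1481.5)
Function('O')(s) = Mul(Rational(-1, 4), Pow(s, Rational(-3, 2)), Add(-94, Mul(-1, s))) (Function('O')(s) = Mul(Add(-94, Mul(-1, s)), Pow(Mul(-4, Mul(s, Pow(s, Rational(1, 2)))), -1)) = Mul(Add(-94, Mul(-1, s)), Pow(Mul(-4, Pow(s, Rational(3, 2))), -1)) = Mul(Add(-94, Mul(-1, s)), Mul(Rational(-1, 4), Pow(s, Rational(-3, 2)))) = Mul(Rational(-1, 4), Pow(s, Rational(-3, 2)), Add(-94, Mul(-1, s))))
Mul(Add(C, 42601), Add(Function('O')(Function('W')(-3)), 47563)) = Mul(Add(Rational(-2963, 2), 42601), Add(Mul(Rational(1, 4), Pow(4, Rational(-3, 2)), Add(94, 4)), 47563)) = Mul(Rational(82239, 2), Add(Mul(Rational(1, 4), Rational(1, 8), 98), 47563)) = Mul(Rational(82239, 2), Add(Rational(49, 16), 47563)) = Mul(Rational(82239, 2), Rational(761057, 16)) = Rational(62588566623, 32)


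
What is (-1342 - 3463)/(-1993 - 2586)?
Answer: 4805/4579 ≈ 1.0494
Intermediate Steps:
(-1342 - 3463)/(-1993 - 2586) = -4805/(-4579) = -4805*(-1/4579) = 4805/4579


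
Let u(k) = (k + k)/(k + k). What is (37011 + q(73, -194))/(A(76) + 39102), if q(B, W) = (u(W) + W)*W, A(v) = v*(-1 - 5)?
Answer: 74453/38646 ≈ 1.9265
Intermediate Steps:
u(k) = 1 (u(k) = (2*k)/((2*k)) = (2*k)*(1/(2*k)) = 1)
A(v) = -6*v (A(v) = v*(-6) = -6*v)
q(B, W) = W*(1 + W) (q(B, W) = (1 + W)*W = W*(1 + W))
(37011 + q(73, -194))/(A(76) + 39102) = (37011 - 194*(1 - 194))/(-6*76 + 39102) = (37011 - 194*(-193))/(-456 + 39102) = (37011 + 37442)/38646 = 74453*(1/38646) = 74453/38646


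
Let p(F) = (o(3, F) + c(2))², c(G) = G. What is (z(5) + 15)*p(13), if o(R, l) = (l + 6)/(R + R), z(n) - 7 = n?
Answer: 2883/4 ≈ 720.75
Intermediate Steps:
z(n) = 7 + n
o(R, l) = (6 + l)/(2*R) (o(R, l) = (6 + l)/((2*R)) = (6 + l)*(1/(2*R)) = (6 + l)/(2*R))
p(F) = (3 + F/6)² (p(F) = ((½)*(6 + F)/3 + 2)² = ((½)*(⅓)*(6 + F) + 2)² = ((1 + F/6) + 2)² = (3 + F/6)²)
(z(5) + 15)*p(13) = ((7 + 5) + 15)*((18 + 13)²/36) = (12 + 15)*((1/36)*31²) = 27*((1/36)*961) = 27*(961/36) = 2883/4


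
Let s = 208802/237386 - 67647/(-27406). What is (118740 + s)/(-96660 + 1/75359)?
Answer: -29108188361249641823/23694779842217036162 ≈ -1.2285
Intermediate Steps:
s = 10890439177/3252900358 (s = 208802*(1/237386) - 67647*(-1/27406) = 104401/118693 + 67647/27406 = 10890439177/3252900358 ≈ 3.3479)
(118740 + s)/(-96660 + 1/75359) = (118740 + 10890439177/3252900358)/(-96660 + 1/75359) = 386260278948097/(3252900358*(-96660 + 1/75359)) = 386260278948097/(3252900358*(-7284200939/75359)) = (386260278948097/3252900358)*(-75359/7284200939) = -29108188361249641823/23694779842217036162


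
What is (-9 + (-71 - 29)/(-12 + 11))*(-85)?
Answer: -7735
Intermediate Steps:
(-9 + (-71 - 29)/(-12 + 11))*(-85) = (-9 - 100/(-1))*(-85) = (-9 - 100*(-1))*(-85) = (-9 + 100)*(-85) = 91*(-85) = -7735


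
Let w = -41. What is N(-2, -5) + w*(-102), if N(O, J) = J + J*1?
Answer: 4172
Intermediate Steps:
N(O, J) = 2*J (N(O, J) = J + J = 2*J)
N(-2, -5) + w*(-102) = 2*(-5) - 41*(-102) = -10 + 4182 = 4172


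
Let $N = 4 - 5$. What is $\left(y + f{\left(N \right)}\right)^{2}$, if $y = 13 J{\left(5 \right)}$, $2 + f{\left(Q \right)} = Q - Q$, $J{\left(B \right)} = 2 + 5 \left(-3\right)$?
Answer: $29241$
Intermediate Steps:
$J{\left(B \right)} = -13$ ($J{\left(B \right)} = 2 - 15 = -13$)
$N = -1$ ($N = 4 - 5 = -1$)
$f{\left(Q \right)} = -2$ ($f{\left(Q \right)} = -2 + \left(Q - Q\right) = -2 + 0 = -2$)
$y = -169$ ($y = 13 \left(-13\right) = -169$)
$\left(y + f{\left(N \right)}\right)^{2} = \left(-169 - 2\right)^{2} = \left(-171\right)^{2} = 29241$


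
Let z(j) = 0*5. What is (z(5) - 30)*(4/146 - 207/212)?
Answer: 220305/7738 ≈ 28.471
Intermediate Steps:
z(j) = 0
(z(5) - 30)*(4/146 - 207/212) = (0 - 30)*(4/146 - 207/212) = -30*(4*(1/146) - 207*1/212) = -30*(2/73 - 207/212) = -30*(-14687/15476) = 220305/7738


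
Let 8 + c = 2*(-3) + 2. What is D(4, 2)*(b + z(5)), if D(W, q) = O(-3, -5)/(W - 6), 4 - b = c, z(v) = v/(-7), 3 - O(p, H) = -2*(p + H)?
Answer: 1391/14 ≈ 99.357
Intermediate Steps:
c = -12 (c = -8 + (2*(-3) + 2) = -8 + (-6 + 2) = -8 - 4 = -12)
O(p, H) = 3 + 2*H + 2*p (O(p, H) = 3 - (-2)*(p + H) = 3 - (-2)*(H + p) = 3 - (-2*H - 2*p) = 3 + (2*H + 2*p) = 3 + 2*H + 2*p)
z(v) = -v/7 (z(v) = v*(-1/7) = -v/7)
b = 16 (b = 4 - 1*(-12) = 4 + 12 = 16)
D(W, q) = -13/(-6 + W) (D(W, q) = (3 + 2*(-5) + 2*(-3))/(W - 6) = (3 - 10 - 6)/(-6 + W) = -13/(-6 + W))
D(4, 2)*(b + z(5)) = (-13/(-6 + 4))*(16 - 1/7*5) = (-13/(-2))*(16 - 5/7) = -13*(-1/2)*(107/7) = (13/2)*(107/7) = 1391/14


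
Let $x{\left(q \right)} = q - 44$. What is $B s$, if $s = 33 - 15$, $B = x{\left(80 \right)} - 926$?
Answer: $-16020$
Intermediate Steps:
$x{\left(q \right)} = -44 + q$
$B = -890$ ($B = \left(-44 + 80\right) - 926 = 36 - 926 = -890$)
$s = 18$ ($s = 33 - 15 = 18$)
$B s = \left(-890\right) 18 = -16020$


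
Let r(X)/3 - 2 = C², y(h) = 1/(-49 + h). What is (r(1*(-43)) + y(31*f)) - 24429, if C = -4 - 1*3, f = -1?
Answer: -1942081/80 ≈ -24276.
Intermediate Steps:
C = -7 (C = -4 - 3 = -7)
r(X) = 153 (r(X) = 6 + 3*(-7)² = 6 + 3*49 = 6 + 147 = 153)
(r(1*(-43)) + y(31*f)) - 24429 = (153 + 1/(-49 + 31*(-1))) - 24429 = (153 + 1/(-49 - 31)) - 24429 = (153 + 1/(-80)) - 24429 = (153 - 1/80) - 24429 = 12239/80 - 24429 = -1942081/80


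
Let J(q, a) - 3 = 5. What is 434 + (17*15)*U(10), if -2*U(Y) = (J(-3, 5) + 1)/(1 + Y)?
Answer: 7253/22 ≈ 329.68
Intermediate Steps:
J(q, a) = 8 (J(q, a) = 3 + 5 = 8)
U(Y) = -9/(2*(1 + Y)) (U(Y) = -(8 + 1)/(2*(1 + Y)) = -9/(2*(1 + Y)))
434 + (17*15)*U(10) = 434 + (17*15)*(-9/(2 + 2*10)) = 434 + 255*(-9/(2 + 20)) = 434 + 255*(-9/22) = 434 - 2295/22 = 7253/22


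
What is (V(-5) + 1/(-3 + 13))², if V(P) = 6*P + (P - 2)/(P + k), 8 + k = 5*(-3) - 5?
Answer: 95981209/108900 ≈ 881.37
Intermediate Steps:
k = -28 (k = -8 + (5*(-3) - 5) = -8 + (-15 - 5) = -8 - 20 = -28)
V(P) = 6*P + (-2 + P)/(-28 + P) (V(P) = 6*P + (P - 2)/(P - 28) = 6*P + (-2 + P)/(-28 + P))
(V(-5) + 1/(-3 + 13))² = ((-2 - 167*(-5) + 6*(-5)²)/(-28 - 5) + 1/(-3 + 13))² = ((-2 + 835 + 6*25)/(-33) + 1/10)² = (-(-2 + 835 + 150)/33 + ⅒)² = (-1/33*983 + ⅒)² = (-983/33 + ⅒)² = (-9797/330)² = 95981209/108900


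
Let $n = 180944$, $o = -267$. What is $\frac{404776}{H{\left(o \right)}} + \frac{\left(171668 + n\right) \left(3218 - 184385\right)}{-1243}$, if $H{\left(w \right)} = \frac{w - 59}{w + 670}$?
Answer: $\frac{10311328268800}{202609} \approx 5.0893 \cdot 10^{7}$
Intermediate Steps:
$H{\left(w \right)} = \frac{-59 + w}{670 + w}$
$\frac{404776}{H{\left(o \right)}} + \frac{\left(171668 + n\right) \left(3218 - 184385\right)}{-1243} = \frac{404776}{\frac{1}{670 - 267} \left(-59 - 267\right)} + \frac{\left(171668 + 180944\right) \left(3218 - 184385\right)}{-1243} = \frac{404776}{\frac{1}{403} \left(-326\right)} + 352612 \left(-181167\right) \left(- \frac{1}{1243}\right) = \frac{404776}{\frac{1}{403} \left(-326\right)} - - \frac{63881658204}{1243} = \frac{404776}{- \frac{326}{403}} + \frac{63881658204}{1243} = 404776 \left(- \frac{403}{326}\right) + \frac{63881658204}{1243} = - \frac{81562364}{163} + \frac{63881658204}{1243} = \frac{10311328268800}{202609}$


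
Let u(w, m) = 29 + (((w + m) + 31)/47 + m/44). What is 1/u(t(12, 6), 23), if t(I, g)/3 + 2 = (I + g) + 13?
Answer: 44/1431 ≈ 0.030748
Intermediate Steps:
t(I, g) = 33 + 3*I + 3*g (t(I, g) = -6 + 3*((I + g) + 13) = -6 + 3*(13 + I + g) = -6 + (39 + 3*I + 3*g) = 33 + 3*I + 3*g)
u(w, m) = 1394/47 + w/47 + 91*m/2068 (u(w, m) = 29 + (((m + w) + 31)*(1/47) + m*(1/44)) = 29 + ((31 + m + w)*(1/47) + m/44) = 29 + ((31/47 + m/47 + w/47) + m/44) = 29 + (31/47 + w/47 + 91*m/2068) = 1394/47 + w/47 + 91*m/2068)
1/u(t(12, 6), 23) = 1/(1394/47 + (33 + 3*12 + 3*6)/47 + (91/2068)*23) = 1/(1394/47 + (33 + 36 + 18)/47 + 2093/2068) = 1/(1394/47 + (1/47)*87 + 2093/2068) = 1/(1394/47 + 87/47 + 2093/2068) = 1/(1431/44) = 44/1431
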